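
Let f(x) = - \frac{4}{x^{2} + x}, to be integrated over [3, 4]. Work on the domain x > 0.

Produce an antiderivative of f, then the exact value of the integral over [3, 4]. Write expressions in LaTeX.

Antiderivative: F(x) = - 4 \log{\left(x \right)} + 4 \log{\left(x + 1 \right)}; value = - 8 \log{\left(4 \right)} + 4 \log{\left(3 \right)} + 4 \log{\left(5 \right)}

Factor the denominator (x \left(x + 1\right)) and decompose: f = \frac{4}{x + 1} - \frac{4}{x}; each piece integrates to a log, atan, or power term.
F(x) = - 4 \log{\left(x \right)} + 4 \log{\left(x + 1 \right)} is an antiderivative of f.
Check: d/dx[- 4 \log{\left(x \right)} + 4 \log{\left(x + 1 \right)}] = - \frac{4}{x^{2} + x} = f(x).
F(4) = - 4 \log{\left(4 \right)} + 4 \log{\left(5 \right)}; F(3) = - 4 \log{\left(3 \right)} + 4 \log{\left(4 \right)}.
Integral = F(4) - F(3) = - 8 \log{\left(4 \right)} + 4 \log{\left(3 \right)} + 4 \log{\left(5 \right)}.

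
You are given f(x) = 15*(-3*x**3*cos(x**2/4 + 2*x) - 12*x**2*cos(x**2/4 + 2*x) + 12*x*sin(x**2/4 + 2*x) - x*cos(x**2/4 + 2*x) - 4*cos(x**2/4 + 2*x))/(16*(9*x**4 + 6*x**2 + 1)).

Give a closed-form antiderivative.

An antiderivative is F(x) = -5*sin(x**2/4 + 2*x)/(8*x**2 + 8/3).

f has the shape u'v + uv' for u = -5/(4*(2*x**2 + 2/3)) and v = sin(x**2/4 + 2*x) — it is the derivative of the product u*v.
Check: d/dx[-5*sin(x**2/4 + 2*x)/(8*x**2 + 8/3)] = (-45*x**3*cos(x**2/4 + 2*x) - 180*x**2*cos(x**2/4 + 2*x) + 180*x*sin(x**2/4 + 2*x) - 15*x*cos(x**2/4 + 2*x) - 60*cos(x**2/4 + 2*x))/(144*x**4 + 96*x**2 + 16), which equals f(x).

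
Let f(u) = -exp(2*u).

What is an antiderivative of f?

An antiderivative is F(u) = -exp(2*u)/2.

Any candidate F(u) must reproduce f(u) exactly when differentiated.
Check: d/du[-exp(2*u)/2] = -exp(2*u) = f(u).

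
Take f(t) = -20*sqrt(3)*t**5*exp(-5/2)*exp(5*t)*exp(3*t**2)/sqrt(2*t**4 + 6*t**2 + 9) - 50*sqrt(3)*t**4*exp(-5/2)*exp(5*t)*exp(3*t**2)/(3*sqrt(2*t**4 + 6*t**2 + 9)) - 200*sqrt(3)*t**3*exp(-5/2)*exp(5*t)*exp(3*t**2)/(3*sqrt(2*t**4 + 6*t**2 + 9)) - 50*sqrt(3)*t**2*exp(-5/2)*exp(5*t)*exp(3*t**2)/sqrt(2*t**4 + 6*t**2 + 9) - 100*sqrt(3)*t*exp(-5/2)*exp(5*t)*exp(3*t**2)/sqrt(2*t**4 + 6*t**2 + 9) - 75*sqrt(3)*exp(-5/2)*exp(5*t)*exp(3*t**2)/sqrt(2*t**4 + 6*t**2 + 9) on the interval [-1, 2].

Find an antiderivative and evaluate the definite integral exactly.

Recognize the product-rule pattern: f = u'v + uv' with u = -5*sqrt(2*t**4/3 + 2*t**2 + 3), v = exp(3*t**2 + 5*t - 5/2), so integration by parts undoes it.
F(t) = -5*sqrt(3)*sqrt(2*t**4 + 6*t**2 + 9)*exp(-5/2)*exp(5*t)*exp(3*t**2)/3 is an antiderivative of f.
Check: d/dt[-5*sqrt(3)*sqrt(2*t**4 + 6*t**2 + 9)*exp(-5/2)*exp(5*t)*exp(3*t**2)/3] = (-60*sqrt(3)*t**5*exp(5*t)*exp(3*t**2) - 50*sqrt(3)*t**4*exp(5*t)*exp(3*t**2) - 200*sqrt(3)*t**3*exp(5*t)*exp(3*t**2) - 150*sqrt(3)*t**2*exp(5*t)*exp(3*t**2) - 300*sqrt(3)*t*exp(5*t)*exp(3*t**2) - 225*sqrt(3)*exp(5*t)*exp(3*t**2))*exp(-5/2)/(3*sqrt(2*t**4 + 6*t**2 + 9)), which equals f(t).
F(2) = -5*sqrt(195)*exp(39/2)/3; F(-1) = -5*sqrt(51)*exp(-9/2)/3.
Integral = F(2) - F(-1) = -5*sqrt(195)*exp(39/2)/3 + 5*sqrt(51)*exp(-9/2)/3.

Antiderivative: F(t) = -5*sqrt(3)*sqrt(2*t**4 + 6*t**2 + 9)*exp(-5/2)*exp(5*t)*exp(3*t**2)/3; value = -5*sqrt(195)*exp(39/2)/3 + 5*sqrt(51)*exp(-9/2)/3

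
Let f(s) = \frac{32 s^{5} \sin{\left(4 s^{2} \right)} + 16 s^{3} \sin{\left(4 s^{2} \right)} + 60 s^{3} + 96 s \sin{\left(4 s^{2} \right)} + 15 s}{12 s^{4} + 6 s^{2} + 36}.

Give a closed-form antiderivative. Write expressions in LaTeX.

An antiderivative is F(s) = \frac{5 \log{\left(s^{4} + \frac{s^{2}}{2} + 3 \right)}}{4} - \frac{\cos{\left(4 s^{2} \right)}}{3}.

Differentiate the proposed F(s) back; it has to land on f(s) exactly.
Check: d/ds[\frac{5 \log{\left(s^{4} + \frac{s^{2}}{2} + 3 \right)}}{4} - \frac{\cos{\left(4 s^{2} \right)}}{3}] = \frac{32 s^{5} \sin{\left(4 s^{2} \right)} + 16 s^{3} \sin{\left(4 s^{2} \right)} + 60 s^{3} + 96 s \sin{\left(4 s^{2} \right)} + 15 s}{12 s^{4} + 6 s^{2} + 36} = f(s).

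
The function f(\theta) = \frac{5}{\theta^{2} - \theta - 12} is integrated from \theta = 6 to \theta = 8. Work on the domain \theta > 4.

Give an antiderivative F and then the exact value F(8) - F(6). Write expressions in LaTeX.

Antiderivative: F(\theta) = \frac{5 \log{\left(\theta - 4 \right)}}{7} - \frac{5 \log{\left(\theta + 3 \right)}}{7}; value = - \frac{5 \log{\left(11 \right)}}{7} - \frac{5 \log{\left(2 \right)}}{7} + \frac{5 \log{\left(4 \right)}}{7} + \frac{5 \log{\left(9 \right)}}{7}

Factor the denominator (\left(\theta - 4\right) \left(\theta + 3\right)) and decompose: f = - \frac{5}{7 \left(\theta + 3\right)} + \frac{5}{7 \left(\theta - 4\right)}; each piece integrates to a log, atan, or power term.
F(\theta) = \frac{5 \log{\left(\theta - 4 \right)}}{7} - \frac{5 \log{\left(\theta + 3 \right)}}{7} is an antiderivative of f.
Check: d/d\theta[\frac{5 \log{\left(\theta - 4 \right)}}{7} - \frac{5 \log{\left(\theta + 3 \right)}}{7}] = \frac{5}{\theta^{2} - \theta - 12} = f(\theta).
F(8) = - \frac{5 \log{\left(11 \right)}}{7} + \frac{5 \log{\left(4 \right)}}{7}; F(6) = - \frac{5 \log{\left(9 \right)}}{7} + \frac{5 \log{\left(2 \right)}}{7}.
Integral = F(8) - F(6) = - \frac{5 \log{\left(11 \right)}}{7} - \frac{5 \log{\left(2 \right)}}{7} + \frac{5 \log{\left(4 \right)}}{7} + \frac{5 \log{\left(9 \right)}}{7}.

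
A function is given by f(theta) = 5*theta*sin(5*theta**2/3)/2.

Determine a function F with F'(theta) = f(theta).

The substitution u = 5*theta**2/3 works: f is exactly (dF/du)*(du/dtheta) for that inner function.
Check: d/dtheta[-3*cos(5*theta**2/3)/4] = 5*theta*sin(5*theta**2/3)/2 = f(theta).

An antiderivative is F(theta) = -3*cos(5*theta**2/3)/4.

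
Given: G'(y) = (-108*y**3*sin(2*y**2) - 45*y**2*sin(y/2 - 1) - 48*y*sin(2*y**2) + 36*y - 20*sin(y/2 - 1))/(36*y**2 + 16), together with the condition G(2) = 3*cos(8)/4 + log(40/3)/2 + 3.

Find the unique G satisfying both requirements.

Differentiate the proposed G(y) back; it has to land on the given G'(y).
A general antiderivative is log(3*y**2 + 4/3)/2 + 3*cos(2*y**2)/4 + 5*cos(y/2 - 1)/2 + C.
The condition gives C = 3*cos(8)/4 + log(40/3)/2 + 3 - (3*cos(8)/4 + log(40/3)/2 + 5/2) = 1/2.
So G(y) = (2*log(3*y**2 + 4/3) + 3*cos(2*y**2) + 10*cos(y/2 - 1) + 2)/4.
Check: d/dy[(2*log(3*y**2 + 4/3) + 3*cos(2*y**2) + 10*cos(y/2 - 1) + 2)/4] = (-108*y**3*sin(2*y**2) - 45*y**2*sin(y/2 - 1) - 48*y*sin(2*y**2) + 36*y - 20*sin(y/2 - 1))/(36*y**2 + 16) = G'(y).

G(y) = (2*log(3*y**2 + 4/3) + 3*cos(2*y**2) + 10*cos(y/2 - 1) + 2)/4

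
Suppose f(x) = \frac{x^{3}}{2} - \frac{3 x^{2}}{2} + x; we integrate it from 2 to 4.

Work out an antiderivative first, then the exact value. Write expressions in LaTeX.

f matches the chain-rule pattern g'(h)*h' with inner function h(x) = - \frac{x^{2}}{2} + x; substituting u = h(x) collapses the integral.
F(x) = \frac{x^{2} \left(2 - x\right)^{2}}{8} is an antiderivative of f.
Check: d/dx[\frac{x^{2} \left(2 - x\right)^{2}}{8}] = \frac{x^{3}}{2} - \frac{3 x^{2}}{2} + x = f(x).
F(4) = 8; F(2) = 0.
Integral = F(4) - F(2) = 8.

Antiderivative: F(x) = \frac{x^{2} \left(2 - x\right)^{2}}{8}; value = 8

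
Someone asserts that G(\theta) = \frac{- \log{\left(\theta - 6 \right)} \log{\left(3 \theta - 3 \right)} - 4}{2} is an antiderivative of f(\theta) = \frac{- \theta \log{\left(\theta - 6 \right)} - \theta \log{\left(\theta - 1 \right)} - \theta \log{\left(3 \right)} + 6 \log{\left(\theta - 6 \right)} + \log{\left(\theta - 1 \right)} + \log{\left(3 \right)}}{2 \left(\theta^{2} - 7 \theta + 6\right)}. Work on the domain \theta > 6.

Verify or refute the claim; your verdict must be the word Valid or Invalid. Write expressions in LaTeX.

d/d\theta[G] = \frac{- \theta \log{\left(\theta - 6 \right)} - \theta \log{\left(\theta - 1 \right)} - \theta \log{\left(3 \right)} + 6 \log{\left(\theta - 6 \right)} + \log{\left(\theta - 1 \right)} + \log{\left(3 \right)}}{2 \theta^{2} - 14 \theta + 12}
This equals f(\theta) exactly, so the claim holds.

Valid - differentiating G returns exactly f.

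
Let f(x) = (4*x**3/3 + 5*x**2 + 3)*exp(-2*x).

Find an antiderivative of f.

An antiderivative is F(x) = -2*x**3*exp(-2*x)/3 - 7*x**2*exp(-2*x)/2 - 7*x*exp(-2*x)/2 - 13*exp(-2*x)/4.

Recognize the product-rule pattern: f = u'v + uv' with u = -2*x**3/3 - 7*x**2/2 - 7*x/2 - 13/4, v = exp(-2*x), so integration by parts undoes it.
Check: d/dx[-2*x**3*exp(-2*x)/3 - 7*x**2*exp(-2*x)/2 - 7*x*exp(-2*x)/2 - 13*exp(-2*x)/4] = (4*x**3 + 15*x**2 + 9)*exp(-2*x)/3, which equals f(x).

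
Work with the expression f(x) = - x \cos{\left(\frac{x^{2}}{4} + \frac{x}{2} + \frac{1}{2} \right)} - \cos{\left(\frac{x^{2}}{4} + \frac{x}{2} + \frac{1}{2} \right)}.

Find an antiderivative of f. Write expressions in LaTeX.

f matches the chain-rule pattern g'(h)*h' with inner function h(x) = \frac{x^{2}}{4} + \frac{x}{2} + \frac{1}{2}; substituting u = h(x) collapses the integral.
Check: d/dx[- 2 \sin{\left(\frac{x^{2}}{4} + \frac{x}{2} + \frac{1}{2} \right)}] = - x \cos{\left(\frac{x^{2}}{4} + \frac{x}{2} + \frac{1}{2} \right)} - \cos{\left(\frac{x^{2}}{4} + \frac{x}{2} + \frac{1}{2} \right)} = f(x).

An antiderivative is F(x) = - 2 \sin{\left(\frac{x^{2}}{4} + \frac{x}{2} + \frac{1}{2} \right)}.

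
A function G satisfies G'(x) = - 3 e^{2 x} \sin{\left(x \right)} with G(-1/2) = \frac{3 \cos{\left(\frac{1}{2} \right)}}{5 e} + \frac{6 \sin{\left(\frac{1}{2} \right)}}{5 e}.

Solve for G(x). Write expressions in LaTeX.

A first test for any G(x): its x-derivative must equal the given G'(x).
A general antiderivative is - \frac{6 e^{2 x} \sin{\left(x \right)}}{5} + \frac{3 e^{2 x} \cos{\left(x \right)}}{5} + C.
The condition gives C = \frac{3 \cos{\left(\frac{1}{2} \right)}}{5 e} + \frac{6 \sin{\left(\frac{1}{2} \right)}}{5 e} - (\frac{3 \cos{\left(\frac{1}{2} \right)}}{5 e} + \frac{6 \sin{\left(\frac{1}{2} \right)}}{5 e}) = 0.
So G(x) = - \frac{6 e^{2 x} \sin{\left(x \right)}}{5} + \frac{3 e^{2 x} \cos{\left(x \right)}}{5}.
Check: d/dx[- \frac{6 e^{2 x} \sin{\left(x \right)}}{5} + \frac{3 e^{2 x} \cos{\left(x \right)}}{5}] = - 3 e^{2 x} \sin{\left(x \right)} = G'(x).

G(x) = - \frac{6 e^{2 x} \sin{\left(x \right)}}{5} + \frac{3 e^{2 x} \cos{\left(x \right)}}{5}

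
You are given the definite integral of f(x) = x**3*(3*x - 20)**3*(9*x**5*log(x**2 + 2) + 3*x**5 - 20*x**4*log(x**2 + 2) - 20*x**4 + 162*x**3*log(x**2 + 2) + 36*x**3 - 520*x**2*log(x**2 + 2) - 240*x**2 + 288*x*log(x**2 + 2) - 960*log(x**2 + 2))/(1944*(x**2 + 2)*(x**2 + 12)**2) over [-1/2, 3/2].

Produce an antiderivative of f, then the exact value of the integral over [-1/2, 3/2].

Since d/dx undoes antidifferentiation here, F'(x) = f(x) is required of F(x).
F(x) = x**8*log(x**2 + 2)/(48*x**2 + 576) - 5*x**7*log(x**2 + 2)/(9*x**2 + 108) + 25*x**6*log(x**2 + 2)/(9*x**2/2 + 54) - 1000*x**5*log(x**2 + 2)/(81*x**2/2 + 486) + 5000*x**4*log(x**2 + 2)/(243*x**2/2 + 1458) is an antiderivative of f.
Check: d/dx[x**8*log(x**2 + 2)/(48*x**2 + 576) - 5*x**7*log(x**2 + 2)/(9*x**2 + 108) + 25*x**6*log(x**2 + 2)/(9*x**2/2 + 54) - 1000*x**5*log(x**2 + 2)/(81*x**2/2 + 486) + 5000*x**4*log(x**2 + 2)/(243*x**2/2 + 1458)] = (243*x**11*log(x**2 + 2) + 81*x**11 - 5400*x**10*log(x**2 + 2) - 2160*x**10 + 47574*x**9*log(x**2 + 2) + 22572*x**9 - 245520*x**8*log(x**2 + 2) - 121920*x**8 + 1031776*x**7*log(x**2 + 2) + 419200*x**7 - 3349440*x**6*log(x**2 + 2) - 1152000*x**6 + 5715200*x**5*log(x**2 + 2) + 1920000*x**5 - 5760000*x**4*log(x**2 + 2) + 7680000*x**3*log(x**2 + 2))/(1944*x**6 + 50544*x**4 + 373248*x**2 + 559872), which equals f(x).
F(3/2) = 923521*log(17/4)/175104; F(-1/2) = 3418801*log(9/4)/12192768.
Integral = F(3/2) - F(-1/2) = -3418801*log(9/4)/12192768 + 923521*log(17/4)/175104.

Antiderivative: F(x) = x**8*log(x**2 + 2)/(48*x**2 + 576) - 5*x**7*log(x**2 + 2)/(9*x**2 + 108) + 25*x**6*log(x**2 + 2)/(9*x**2/2 + 54) - 1000*x**5*log(x**2 + 2)/(81*x**2/2 + 486) + 5000*x**4*log(x**2 + 2)/(243*x**2/2 + 1458); value = -3418801*log(9/4)/12192768 + 923521*log(17/4)/175104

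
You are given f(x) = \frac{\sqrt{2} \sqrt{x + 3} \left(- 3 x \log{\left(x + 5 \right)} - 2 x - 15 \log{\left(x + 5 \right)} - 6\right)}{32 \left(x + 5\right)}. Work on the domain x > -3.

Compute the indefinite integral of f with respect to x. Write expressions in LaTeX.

F(x) = - \frac{\sqrt{2} x \sqrt{x + 3} \log{\left(x + 5 \right)}}{16} - \frac{3 \sqrt{2} \sqrt{x + 3} \log{\left(x + 5 \right)}}{16} + C

f has the shape u'v + uv' for u = - \frac{\left(\frac{x}{2} + \frac{3}{2}\right)^{\frac{3}{2}}}{4} and v = \log{\left(x + 5 \right)} — it is the derivative of the product u*v.
Check: d/dx[- \frac{\sqrt{2} x \sqrt{x + 3} \log{\left(x + 5 \right)}}{16} - \frac{3 \sqrt{2} \sqrt{x + 3} \log{\left(x + 5 \right)}}{16}] = \frac{- 3 \sqrt{2} x^{2} \log{\left(x + 5 \right)} - 2 \sqrt{2} x^{2} - 24 \sqrt{2} x \log{\left(x + 5 \right)} - 12 \sqrt{2} x - 45 \sqrt{2} \log{\left(x + 5 \right)} - 18 \sqrt{2}}{32 x \sqrt{x + 3} + 160 \sqrt{x + 3}}, which equals f(x).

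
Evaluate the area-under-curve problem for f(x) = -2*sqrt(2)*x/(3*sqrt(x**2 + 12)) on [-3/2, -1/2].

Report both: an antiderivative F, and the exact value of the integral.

Antiderivative: F(x) = -2*sqrt(2)*sqrt(x**2 + 12)/3; value = -7*sqrt(2)/3 + sqrt(114)/3

The substitution u = x**2/2 + 6 works: f is exactly (dF/du)*(du/dx) for that inner function.
F(x) = -2*sqrt(2)*sqrt(x**2 + 12)/3 is an antiderivative of f.
Check: d/dx[-2*sqrt(2)*sqrt(x**2 + 12)/3] = -2*sqrt(2)*x/(3*sqrt(x**2 + 12)) = f(x).
F(-1/2) = -7*sqrt(2)/3; F(-3/2) = -sqrt(114)/3.
Integral = F(-1/2) - F(-3/2) = -7*sqrt(2)/3 + sqrt(114)/3.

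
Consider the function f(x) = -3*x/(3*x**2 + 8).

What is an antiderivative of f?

An antiderivative is F(x) = -log(x**2/2 + 4/3)/2.

The substitution u = x**2/2 + 4/3 works: f is exactly (dF/du)*(du/dx) for that inner function.
Check: d/dx[-log(x**2/2 + 4/3)/2] = -3*x/(3*x**2 + 8) = f(x).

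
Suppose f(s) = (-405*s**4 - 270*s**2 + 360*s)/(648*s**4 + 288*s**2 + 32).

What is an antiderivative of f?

An antiderivative is F(s) = 45*s**2*(2 - s)/(8*(9*s**2 + 2)).

Since d/ds undoes antidifferentiation here, F'(s) = f(s) is required of F(s).
Check: d/ds[45*s**2*(2 - s)/(8*(9*s**2 + 2))] = (-405*s**4 - 270*s**2 + 360*s)/(648*s**4 + 288*s**2 + 32) = f(s).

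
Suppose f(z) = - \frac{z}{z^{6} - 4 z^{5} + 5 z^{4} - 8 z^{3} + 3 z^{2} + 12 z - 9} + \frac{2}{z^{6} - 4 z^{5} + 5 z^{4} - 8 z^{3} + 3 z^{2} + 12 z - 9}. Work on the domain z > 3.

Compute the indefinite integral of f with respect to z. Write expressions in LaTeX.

F(z) = - \frac{z \log{\left(z - 3 \right)} - 18 z \log{\left(z - 1 \right)} + 9 z \log{\left(z + 1 \right)} + 4 z \log{\left(z^{2} + 3 \right)} + 4 \sqrt{3} z \operatorname{atan}{\left(\frac{\sqrt{3} z}{3} \right)} - \log{\left(z - 3 \right)} + 18 \log{\left(z - 1 \right)} - 9 \log{\left(z + 1 \right)} - 4 \log{\left(z^{2} + 3 \right)} - 4 \sqrt{3} \operatorname{atan}{\left(\frac{\sqrt{3} z}{3} \right)} - 12}{192 \left(z - 1\right)} + C

Factor the denominator (\left(z - 3\right) \left(z - 1\right)^{2} \left(z + 1\right) \left(z^{2} + 3\right)) and decompose: f = - \frac{2 z + 3}{48 \left(z^{2} + 3\right)} - \frac{3}{64 \left(z + 1\right)} + \frac{3}{32 \left(z - 1\right)} - \frac{1}{16 \left(z - 1\right)^{2}} - \frac{1}{192 \left(z - 3\right)}; each piece integrates to a log, atan, or power term.
Check: d/dz[- \frac{z \log{\left(z - 3 \right)} - 18 z \log{\left(z - 1 \right)} + 9 z \log{\left(z + 1 \right)} + 4 z \log{\left(z^{2} + 3 \right)} + 4 \sqrt{3} z \operatorname{atan}{\left(\frac{\sqrt{3} z}{3} \right)} - \log{\left(z - 3 \right)} + 18 \log{\left(z - 1 \right)} - 9 \log{\left(z + 1 \right)} - 4 \log{\left(z^{2} + 3 \right)} - 4 \sqrt{3} \operatorname{atan}{\left(\frac{\sqrt{3} z}{3} \right)} - 12}{192 \left(z - 1\right)}] = \frac{2 - z}{z^{6} - 4 z^{5} + 5 z^{4} - 8 z^{3} + 3 z^{2} + 12 z - 9}, which equals f(z).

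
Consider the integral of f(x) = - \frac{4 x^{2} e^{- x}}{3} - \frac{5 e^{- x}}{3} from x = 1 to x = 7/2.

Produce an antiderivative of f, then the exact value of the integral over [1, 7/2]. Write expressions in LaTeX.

Antiderivative: F(x) = \frac{\left(4 x^{2} + 8 x + 13\right) e^{- x}}{3}; value = - \frac{25}{3 e} + \frac{30}{e^{\frac{7}{2}}}

Recognize the product-rule pattern: f = u'v + uv' with u = \frac{4 x^{2}}{3} + \frac{8 x}{3} + \frac{13}{3}, v = e^{- x}, so integration by parts undoes it.
F(x) = \frac{\left(4 x^{2} + 8 x + 13\right) e^{- x}}{3} is an antiderivative of f.
Check: d/dx[\frac{\left(4 x^{2} + 8 x + 13\right) e^{- x}}{3}] = \frac{\left(- 4 x^{2} - 5\right) e^{- x}}{3}, which equals f(x).
F(7/2) = \frac{30}{e^{\frac{7}{2}}}; F(1) = \frac{25}{3 e}.
Integral = F(7/2) - F(1) = - \frac{25}{3 e} + \frac{30}{e^{\frac{7}{2}}}.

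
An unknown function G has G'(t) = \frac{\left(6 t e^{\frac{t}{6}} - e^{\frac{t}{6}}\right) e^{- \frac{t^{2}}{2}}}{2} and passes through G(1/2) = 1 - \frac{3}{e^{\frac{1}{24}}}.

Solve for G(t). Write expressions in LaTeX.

Recognize the product-rule pattern: G'(t) = u'v + uv' with u = - 3 e^{\frac{3 t}{2}}, v = e^{- \frac{t^{2}}{2} - \frac{4 t}{3}}, so integration by parts undoes it.
A general antiderivative is - 3 e^{\frac{3 t}{2}} e^{- \frac{t^{2}}{2} - \frac{4 t}{3}} + C.
The condition gives C = 1 - \frac{3}{e^{\frac{1}{24}}} - (- \frac{3}{e^{\frac{1}{24}}}) = 1.
So G(t) = - 3 e^{\frac{t}{6}} e^{- \frac{t^{2}}{2}} + 1.
Check: d/dt[- 3 e^{\frac{t}{6}} e^{- \frac{t^{2}}{2}} + 1] = \frac{\left(6 t e^{\frac{t}{6}} - e^{\frac{t}{6}}\right) e^{- \frac{t^{2}}{2}}}{2} = G'(t).

G(t) = - 3 e^{\frac{t}{6}} e^{- \frac{t^{2}}{2}} + 1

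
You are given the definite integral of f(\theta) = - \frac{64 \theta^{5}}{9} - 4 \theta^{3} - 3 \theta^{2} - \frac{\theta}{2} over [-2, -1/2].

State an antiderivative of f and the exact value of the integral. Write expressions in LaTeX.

Antiderivative: F(\theta) = - \frac{32 \theta^{6}}{27} - \theta^{4} - \theta^{3} - \frac{\theta^{2}}{4}; value = \frac{509}{6}

Integrate term by term and add the pieces.
F(\theta) = - \frac{32 \theta^{6}}{27} - \theta^{4} - \theta^{3} - \frac{\theta^{2}}{4} is an antiderivative of f.
Check: d/d\theta[- \frac{32 \theta^{6}}{27} - \theta^{4} - \theta^{3} - \frac{\theta^{2}}{4}] = - \frac{64 \theta^{5}}{9} - 4 \theta^{3} - 3 \theta^{2} - \frac{\theta}{2} = f(\theta).
F(-1/2) = - \frac{1}{54}; F(-2) = - \frac{2291}{27}.
Integral = F(-1/2) - F(-2) = \frac{509}{6}.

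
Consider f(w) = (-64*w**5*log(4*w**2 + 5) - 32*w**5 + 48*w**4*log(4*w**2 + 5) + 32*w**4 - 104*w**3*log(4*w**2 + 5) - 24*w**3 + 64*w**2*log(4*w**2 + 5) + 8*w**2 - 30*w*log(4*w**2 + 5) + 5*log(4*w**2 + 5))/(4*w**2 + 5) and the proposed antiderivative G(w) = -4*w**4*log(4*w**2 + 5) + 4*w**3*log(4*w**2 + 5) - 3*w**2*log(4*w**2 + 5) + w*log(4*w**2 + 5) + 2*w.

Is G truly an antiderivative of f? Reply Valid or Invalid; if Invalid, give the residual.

d/dw[G] = (-64*w**5*log(4*w**2 + 5) - 32*w**5 + 48*w**4*log(4*w**2 + 5) + 32*w**4 - 104*w**3*log(4*w**2 + 5) - 24*w**3 + 64*w**2*log(4*w**2 + 5) + 16*w**2 - 30*w*log(4*w**2 + 5) + 5*log(4*w**2 + 5) + 10)/(4*w**2 + 5)
d/dw[G] - f(w) = 2 != 0.

Invalid: d/dw[G] - f = 2, which is not 0.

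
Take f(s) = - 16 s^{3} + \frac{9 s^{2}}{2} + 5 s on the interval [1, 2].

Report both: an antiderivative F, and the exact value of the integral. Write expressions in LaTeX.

Antiderivative: F(s) = - 4 s^{4} + \frac{3 s^{3}}{2} + \frac{5 s^{2}}{2}; value = -42

Integrate term by term and add the pieces.
F(s) = - 4 s^{4} + \frac{3 s^{3}}{2} + \frac{5 s^{2}}{2} is an antiderivative of f.
Check: d/ds[- 4 s^{4} + \frac{3 s^{3}}{2} + \frac{5 s^{2}}{2}] = - 16 s^{3} + \frac{9 s^{2}}{2} + 5 s = f(s).
F(2) = -42; F(1) = 0.
Integral = F(2) - F(1) = -42.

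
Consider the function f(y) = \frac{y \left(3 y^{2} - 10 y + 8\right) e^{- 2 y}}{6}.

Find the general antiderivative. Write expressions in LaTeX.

f has the shape u'v + uv' for u = - \frac{y^{3}}{4} + \frac{11 y^{2}}{24} - \frac{5 y}{24} - \frac{5}{48} and v = e^{- 2 y} — it is the derivative of the product u*v.
Check: d/dy[- \frac{y^{3} e^{- 2 y}}{4} + \frac{11 y^{2} e^{- 2 y}}{24} - \frac{5 y e^{- 2 y}}{24} - \frac{5 e^{- 2 y}}{48}] = \frac{\left(3 y^{3} - 10 y^{2} + 8 y\right) e^{- 2 y}}{6}, which equals f(y).

F(y) = - \frac{y^{3} e^{- 2 y}}{4} + \frac{11 y^{2} e^{- 2 y}}{24} - \frac{5 y e^{- 2 y}}{24} - \frac{5 e^{- 2 y}}{48} + C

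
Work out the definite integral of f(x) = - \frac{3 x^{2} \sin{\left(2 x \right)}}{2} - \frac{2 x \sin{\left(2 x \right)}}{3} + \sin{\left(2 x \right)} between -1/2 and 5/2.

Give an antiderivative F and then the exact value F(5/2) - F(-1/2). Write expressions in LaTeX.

The integrand splits into summands that can be handled one at a time.
F(x) = \frac{3 x^{2} \cos{\left(2 x \right)}}{4} - \frac{3 x \sin{\left(2 x \right)}}{4} + \frac{x \cos{\left(2 x \right)}}{3} - \frac{\sin{\left(2 x \right)}}{6} - \frac{7 \cos{\left(2 x \right)}}{8} is an antiderivative of f.
Check: d/dx[\frac{3 x^{2} \cos{\left(2 x \right)}}{4} - \frac{3 x \sin{\left(2 x \right)}}{4} + \frac{x \cos{\left(2 x \right)}}{3} - \frac{\sin{\left(2 x \right)}}{6} - \frac{7 \cos{\left(2 x \right)}}{8}] = - \frac{3 x^{2} \sin{\left(2 x \right)}}{2} - \frac{2 x \sin{\left(2 x \right)}}{3} + \sin{\left(2 x \right)} = f(x).
F(5/2) = \frac{223 \cos{\left(5 \right)}}{48} - \frac{49 \sin{\left(5 \right)}}{24}; F(-1/2) = - \frac{41 \cos{\left(1 \right)}}{48} - \frac{5 \sin{\left(1 \right)}}{24}.
Integral = F(5/2) - F(-1/2) = \frac{5 \sin{\left(1 \right)}}{24} + \frac{41 \cos{\left(1 \right)}}{48} + \frac{223 \cos{\left(5 \right)}}{48} - \frac{49 \sin{\left(5 \right)}}{24}.

Antiderivative: F(x) = \frac{3 x^{2} \cos{\left(2 x \right)}}{4} - \frac{3 x \sin{\left(2 x \right)}}{4} + \frac{x \cos{\left(2 x \right)}}{3} - \frac{\sin{\left(2 x \right)}}{6} - \frac{7 \cos{\left(2 x \right)}}{8}; value = \frac{5 \sin{\left(1 \right)}}{24} + \frac{41 \cos{\left(1 \right)}}{48} + \frac{223 \cos{\left(5 \right)}}{48} - \frac{49 \sin{\left(5 \right)}}{24}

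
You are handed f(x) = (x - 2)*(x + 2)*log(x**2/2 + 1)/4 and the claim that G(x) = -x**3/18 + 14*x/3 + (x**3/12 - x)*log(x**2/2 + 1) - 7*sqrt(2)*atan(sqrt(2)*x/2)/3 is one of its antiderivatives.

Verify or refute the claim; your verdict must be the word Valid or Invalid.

Invalid: d/dx[G] - f = 7/3, which is not 0.

d/dx[G] = x**2*log(x**2/2 + 1)/4 - log(x**2/2 + 1) + 7/3
d/dx[G] - f(x) = 7/3 != 0.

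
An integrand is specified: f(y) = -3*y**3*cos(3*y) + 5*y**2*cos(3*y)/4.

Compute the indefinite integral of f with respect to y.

Integrate term by term and add the pieces.
Check: d/dy[-y**3*sin(3*y) + 5*y**2*sin(3*y)/12 - y**2*cos(3*y) + 2*y*sin(3*y)/3 + 5*y*cos(3*y)/18 - 5*sin(3*y)/54 + 2*cos(3*y)/9] = -3*y**3*cos(3*y) + 5*y**2*cos(3*y)/4 = f(y).

F(y) = -y**3*sin(3*y) + 5*y**2*sin(3*y)/12 - y**2*cos(3*y) + 2*y*sin(3*y)/3 + 5*y*cos(3*y)/18 - 5*sin(3*y)/54 + 2*cos(3*y)/9 + C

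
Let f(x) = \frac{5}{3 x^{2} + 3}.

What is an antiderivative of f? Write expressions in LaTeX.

An antiderivative is F(x) = \frac{5 \operatorname{atan}{\left(x \right)}}{3}.

Check any antiderivative F(x) by computing F'(x) and comparing it with f(x).
Check: d/dx[\frac{5 \operatorname{atan}{\left(x \right)}}{3}] = \frac{5}{3 x^{2} + 3} = f(x).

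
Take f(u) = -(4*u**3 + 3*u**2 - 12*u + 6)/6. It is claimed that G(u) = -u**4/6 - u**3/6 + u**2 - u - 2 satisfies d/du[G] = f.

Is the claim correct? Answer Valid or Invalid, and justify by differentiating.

d/du[G] = -2*u**3/3 - u**2/2 + 2*u - 1
This equals f(u) exactly, so the claim holds.

Valid - differentiating G returns exactly f.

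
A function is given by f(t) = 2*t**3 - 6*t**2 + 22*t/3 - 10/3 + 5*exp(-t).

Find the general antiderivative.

F(t) = (9*t**4*exp(t) - 36*t**3*exp(t) + 66*t**2*exp(t) - 60*t*exp(t) + 25*exp(t) - 90)*exp(-t)/18 + C

Integrate term by term and add the pieces.
Check: d/dt[(9*t**4*exp(t) - 36*t**3*exp(t) + 66*t**2*exp(t) - 60*t*exp(t) + 25*exp(t) - 90)*exp(-t)/18] = (6*t**3*exp(t) - 18*t**2*exp(t) + 22*t*exp(t) - 10*exp(t) + 15)*exp(-t)/3, which equals f(t).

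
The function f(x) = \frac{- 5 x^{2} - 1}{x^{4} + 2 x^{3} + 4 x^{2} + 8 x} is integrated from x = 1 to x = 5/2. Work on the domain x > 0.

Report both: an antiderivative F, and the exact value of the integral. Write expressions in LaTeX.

Antiderivative: F(x) = - \frac{\log{\left(x \right)}}{8} + \frac{21 \log{\left(x + 2 \right)}}{16} - \frac{19 \log{\left(x^{2} + 4 \right)}}{32} - \frac{19 \operatorname{atan}{\left(\frac{x}{2} \right)}}{16}; value = - \frac{21 \log{\left(3 \right)}}{16} - \frac{19 \log{\left(\frac{41}{4} \right)}}{32} - \frac{19 \operatorname{atan}{\left(\frac{5}{4} \right)}}{16} - \frac{\log{\left(\frac{5}{2} \right)}}{8} + \frac{19 \operatorname{atan}{\left(\frac{1}{2} \right)}}{16} + \frac{19 \log{\left(5 \right)}}{32} + \frac{21 \log{\left(\frac{9}{2} \right)}}{16}

The denominator factors as x \left(x + 2\right) \left(x^{2} + 4\right); partial fractions split f into directly integrable pieces: - \frac{19 \left(x + 2\right)}{16 \left(x^{2} + 4\right)} + \frac{21}{16 \left(x + 2\right)} - \frac{1}{8 x}.
F(x) = - \frac{\log{\left(x \right)}}{8} + \frac{21 \log{\left(x + 2 \right)}}{16} - \frac{19 \log{\left(x^{2} + 4 \right)}}{32} - \frac{19 \operatorname{atan}{\left(\frac{x}{2} \right)}}{16} is an antiderivative of f.
Check: d/dx[- \frac{\log{\left(x \right)}}{8} + \frac{21 \log{\left(x + 2 \right)}}{16} - \frac{19 \log{\left(x^{2} + 4 \right)}}{32} - \frac{19 \operatorname{atan}{\left(\frac{x}{2} \right)}}{16}] = \frac{- 5 x^{2} - 1}{x^{4} + 2 x^{3} + 4 x^{2} + 8 x} = f(x).
F(5/2) = - \frac{19 \log{\left(\frac{41}{4} \right)}}{32} - \frac{19 \operatorname{atan}{\left(\frac{5}{4} \right)}}{16} - \frac{\log{\left(\frac{5}{2} \right)}}{8} + \frac{21 \log{\left(\frac{9}{2} \right)}}{16}; F(1) = - \frac{19 \log{\left(5 \right)}}{32} - \frac{19 \operatorname{atan}{\left(\frac{1}{2} \right)}}{16} + \frac{21 \log{\left(3 \right)}}{16}.
Integral = F(5/2) - F(1) = - \frac{21 \log{\left(3 \right)}}{16} - \frac{19 \log{\left(\frac{41}{4} \right)}}{32} - \frac{19 \operatorname{atan}{\left(\frac{5}{4} \right)}}{16} - \frac{\log{\left(\frac{5}{2} \right)}}{8} + \frac{19 \operatorname{atan}{\left(\frac{1}{2} \right)}}{16} + \frac{19 \log{\left(5 \right)}}{32} + \frac{21 \log{\left(\frac{9}{2} \right)}}{16}.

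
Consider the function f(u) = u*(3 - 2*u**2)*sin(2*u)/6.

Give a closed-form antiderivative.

For F(u) to be correct the identity F'(u) - f(u) = 0 must hold.
Check: d/du[(2*u**3*cos(2*u) - 3*u**2*sin(2*u) - 6*u*cos(2*u) + 3*sin(2*u))/12] = -u**3*sin(2*u)/3 + u*sin(2*u)/2, which equals f(u).

An antiderivative is F(u) = (2*u**3*cos(2*u) - 3*u**2*sin(2*u) - 6*u*cos(2*u) + 3*sin(2*u))/12.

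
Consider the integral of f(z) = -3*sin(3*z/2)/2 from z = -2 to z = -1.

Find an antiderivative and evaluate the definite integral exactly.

Recover f(z) by differentiating a candidate F(z); any mismatch rules it out.
F(z) = cos(3*z/2) is an antiderivative of f.
Check: d/dz[cos(3*z/2)] = -3*sin(3*z/2)/2 = f(z).
F(-1) = cos(3/2); F(-2) = cos(3).
Integral = F(-1) - F(-2) = cos(3/2) - cos(3).

Antiderivative: F(z) = cos(3*z/2); value = cos(3/2) - cos(3)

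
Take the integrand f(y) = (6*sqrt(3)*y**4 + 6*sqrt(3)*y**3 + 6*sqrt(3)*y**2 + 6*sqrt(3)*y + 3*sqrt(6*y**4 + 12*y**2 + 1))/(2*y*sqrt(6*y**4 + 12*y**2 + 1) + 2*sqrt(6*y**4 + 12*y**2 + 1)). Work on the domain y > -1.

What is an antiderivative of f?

An antiderivative is F(y) = (sqrt(3)*sqrt(6*y**4 + 12*y**2 + 1) + 6*log(2*y + 2))/4.

A first test for any F(y): its y-derivative must equal f(y) identically.
Check: d/dy[(sqrt(3)*sqrt(6*y**4 + 12*y**2 + 1) + 6*log(2*y + 2))/4] = (6*sqrt(3)*y**4 + 6*sqrt(3)*y**3 + 6*sqrt(3)*y**2 + 6*sqrt(3)*y + 3*sqrt(6*y**4 + 12*y**2 + 1))/(2*y*sqrt(6*y**4 + 12*y**2 + 1) + 2*sqrt(6*y**4 + 12*y**2 + 1)) = f(y).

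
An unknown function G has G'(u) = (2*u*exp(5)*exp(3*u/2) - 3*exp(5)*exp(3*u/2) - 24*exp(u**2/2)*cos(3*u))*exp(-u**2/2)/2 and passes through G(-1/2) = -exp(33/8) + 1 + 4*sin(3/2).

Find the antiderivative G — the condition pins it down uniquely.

G(u) = -exp(5)*exp(3*u/2)*exp(-u**2/2) - 4*sin(3*u) + 1

For G(u) to be correct, d/du[G] must agree with the stated G'(u) identically.
A general antiderivative is -exp(-u**2/2 + 3*u/2 + 5) - 4*sin(3*u) + C.
The condition gives C = -exp(33/8) + 1 + 4*sin(3/2) - (-exp(33/8) + 4*sin(3/2)) = 1.
So G(u) = -exp(5)*exp(3*u/2)*exp(-u**2/2) - 4*sin(3*u) + 1.
Check: d/du[-exp(5)*exp(3*u/2)*exp(-u**2/2) - 4*sin(3*u) + 1] = (2*u*exp(5)*exp(3*u/2) - 3*exp(5)*exp(3*u/2) - 24*exp(u**2/2)*cos(3*u))*exp(-u**2/2)/2 = G'(u).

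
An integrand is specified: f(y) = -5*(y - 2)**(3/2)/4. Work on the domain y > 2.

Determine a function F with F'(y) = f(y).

An antiderivative is F(y) = -(y - 2)**(5/2)/2.

An antiderivative F(y) passes only if d/dy[F] lands on f(y) exactly.
Check: d/dy[-(y - 2)**(5/2)/2] = -5*y*sqrt(y - 2)/4 + 5*sqrt(y - 2)/2, which equals f(y).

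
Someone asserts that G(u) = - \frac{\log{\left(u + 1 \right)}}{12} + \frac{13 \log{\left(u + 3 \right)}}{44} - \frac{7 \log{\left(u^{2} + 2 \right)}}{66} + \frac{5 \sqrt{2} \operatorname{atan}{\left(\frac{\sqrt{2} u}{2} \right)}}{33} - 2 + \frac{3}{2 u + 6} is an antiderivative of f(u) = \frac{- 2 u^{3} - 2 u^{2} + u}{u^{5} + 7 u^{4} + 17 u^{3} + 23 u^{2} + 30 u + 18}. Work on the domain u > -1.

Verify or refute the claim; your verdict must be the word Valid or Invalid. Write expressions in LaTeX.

d/du[G] = \frac{- 2 u^{3} - 2 u^{2} + u}{u^{5} + 7 u^{4} + 17 u^{3} + 23 u^{2} + 30 u + 18}
This equals f(u) exactly, so the claim holds.

Valid - differentiating G returns exactly f.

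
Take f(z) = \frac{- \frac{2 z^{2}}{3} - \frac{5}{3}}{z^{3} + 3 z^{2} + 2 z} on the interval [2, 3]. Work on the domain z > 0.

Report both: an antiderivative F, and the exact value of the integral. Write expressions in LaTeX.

Antiderivative: F(z) = - \frac{5 \log{\left(z \right)}}{6} + \frac{7 \log{\left(z + 1 \right)}}{3} - \frac{13 \log{\left(z + 2 \right)}}{6}; value = - \frac{13 \log{\left(5 \right)}}{6} - \frac{19 \log{\left(3 \right)}}{6} + \frac{5 \log{\left(2 \right)}}{6} + \frac{9 \log{\left(4 \right)}}{2}

Factor the denominator (3 z \left(z + 1\right) \left(z + 2\right)) and decompose: f = - \frac{13}{6 \left(z + 2\right)} + \frac{7}{3 \left(z + 1\right)} - \frac{5}{6 z}; each piece integrates to a log, atan, or power term.
F(z) = - \frac{5 \log{\left(z \right)}}{6} + \frac{7 \log{\left(z + 1 \right)}}{3} - \frac{13 \log{\left(z + 2 \right)}}{6} is an antiderivative of f.
Check: d/dz[- \frac{5 \log{\left(z \right)}}{6} + \frac{7 \log{\left(z + 1 \right)}}{3} - \frac{13 \log{\left(z + 2 \right)}}{6}] = \frac{- 2 z^{2} - 5}{3 z^{3} + 9 z^{2} + 6 z}, which equals f(z).
F(3) = - \frac{13 \log{\left(5 \right)}}{6} - \frac{5 \log{\left(3 \right)}}{6} + \frac{7 \log{\left(4 \right)}}{3}; F(2) = - \frac{13 \log{\left(4 \right)}}{6} - \frac{5 \log{\left(2 \right)}}{6} + \frac{7 \log{\left(3 \right)}}{3}.
Integral = F(3) - F(2) = - \frac{13 \log{\left(5 \right)}}{6} - \frac{19 \log{\left(3 \right)}}{6} + \frac{5 \log{\left(2 \right)}}{6} + \frac{9 \log{\left(4 \right)}}{2}.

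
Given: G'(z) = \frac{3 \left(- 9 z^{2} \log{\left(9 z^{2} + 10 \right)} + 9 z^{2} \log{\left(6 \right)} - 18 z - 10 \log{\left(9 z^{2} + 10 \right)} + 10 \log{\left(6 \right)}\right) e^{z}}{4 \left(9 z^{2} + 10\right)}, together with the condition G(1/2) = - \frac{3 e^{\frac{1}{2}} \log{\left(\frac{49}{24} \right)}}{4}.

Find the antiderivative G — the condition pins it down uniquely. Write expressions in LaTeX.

G(z) = - \frac{3 e^{z} \log{\left(\frac{3 z^{2}}{2} + \frac{5}{3} \right)}}{4}

G'(z) has the shape u'v + uv' for u = - \frac{3 e^{z}}{4} and v = \log{\left(\frac{3 z^{2}}{2} + \frac{5}{3} \right)} — it is the derivative of the product u*v.
A general antiderivative is - \frac{3 e^{z} \log{\left(\frac{3 z^{2}}{2} + \frac{5}{3} \right)}}{4} + C.
The condition gives C = - \frac{3 e^{\frac{1}{2}} \log{\left(\frac{49}{24} \right)}}{4} - (- \frac{3 e^{\frac{1}{2}} \log{\left(\frac{49}{24} \right)}}{4}) = 0.
So G(z) = - \frac{3 e^{z} \log{\left(\frac{3 z^{2}}{2} + \frac{5}{3} \right)}}{4}.
Check: d/dz[- \frac{3 e^{z} \log{\left(\frac{3 z^{2}}{2} + \frac{5}{3} \right)}}{4}] = \frac{- 27 z^{2} e^{z} \log{\left(9 z^{2} + 10 \right)} + 27 z^{2} e^{z} \log{\left(6 \right)} - 54 z e^{z} - 30 e^{z} \log{\left(9 z^{2} + 10 \right)} + 30 e^{z} \log{\left(6 \right)}}{36 z^{2} + 40}, which equals G'(z).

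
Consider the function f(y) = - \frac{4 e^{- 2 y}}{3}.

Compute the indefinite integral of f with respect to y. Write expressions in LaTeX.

F(y) = \frac{2 e^{- 2 y}}{3} + C

Recover f(y) by differentiating a candidate F(y); any mismatch rules it out.
Check: d/dy[\frac{2 e^{- 2 y}}{3}] = - \frac{4 e^{- 2 y}}{3} = f(y).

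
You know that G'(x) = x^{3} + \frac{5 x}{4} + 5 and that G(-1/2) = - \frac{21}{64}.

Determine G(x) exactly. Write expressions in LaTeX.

G(x) = \frac{2 x^{4} + 5 x^{2} + 40 x + 16}{8}

The integrand splits into summands that can be handled one at a time.
A general antiderivative is \frac{x^{4}}{4} + \frac{5 x^{2}}{8} + 5 x + C.
The condition gives C = - \frac{21}{64} - (- \frac{149}{64}) = 2.
So G(x) = \frac{2 x^{4} + 5 x^{2} + 40 x + 16}{8}.
Check: d/dx[\frac{2 x^{4} + 5 x^{2} + 40 x + 16}{8}] = x^{3} + \frac{5 x}{4} + 5 = G'(x).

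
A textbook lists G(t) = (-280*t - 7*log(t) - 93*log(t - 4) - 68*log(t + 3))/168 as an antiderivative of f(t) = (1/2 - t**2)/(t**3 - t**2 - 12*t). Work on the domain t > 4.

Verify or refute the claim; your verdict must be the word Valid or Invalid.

d/dt[G] = (-10*t**3 + 4*t**2 + 120*t + 3)/(6*t**3 - 6*t**2 - 72*t)
d/dt[G] - f(t) = -5/3 != 0.

Invalid: d/dt[G] - f = -5/3, which is not 0.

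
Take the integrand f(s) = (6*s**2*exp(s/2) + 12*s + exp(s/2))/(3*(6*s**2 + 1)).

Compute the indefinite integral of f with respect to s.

F(s) = 2*exp(s/2)/3 + log(4*s**2 + 2/3)/3 + C

Any candidate F(s) must reproduce f(s) exactly when differentiated.
Check: d/ds[2*exp(s/2)/3 + log(4*s**2 + 2/3)/3] = (6*s**2*exp(s/2) + 12*s + exp(s/2))/(18*s**2 + 3), which equals f(s).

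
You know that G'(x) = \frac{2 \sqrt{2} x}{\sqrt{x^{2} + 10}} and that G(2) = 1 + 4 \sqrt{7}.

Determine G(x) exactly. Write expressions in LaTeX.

G(x) = 4 \sqrt{\frac{x^{2}}{2} + 5} + 1

The substitution u = \frac{x^{2}}{2} + 5 works: G'(x) is exactly (dG/du)*(du/dx) for that inner function.
A general antiderivative is 4 \sqrt{\frac{x^{2}}{2} + 5} + C.
The condition gives C = 1 + 4 \sqrt{7} - (4 \sqrt{7}) = 1.
So G(x) = 4 \sqrt{\frac{x^{2}}{2} + 5} + 1.
Check: d/dx[4 \sqrt{\frac{x^{2}}{2} + 5} + 1] = \frac{2 \sqrt{2} x}{\sqrt{x^{2} + 10}} = G'(x).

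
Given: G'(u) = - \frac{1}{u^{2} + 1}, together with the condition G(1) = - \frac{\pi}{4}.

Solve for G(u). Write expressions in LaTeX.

Recover the given G'(u) by differentiating a candidate G(u); any mismatch rules it out.
A general antiderivative is - \operatorname{atan}{\left(u \right)} + C.
The condition gives C = - \frac{\pi}{4} - (- \frac{\pi}{4}) = 0.
So G(u) = - \operatorname{atan}{\left(u \right)}.
Check: d/du[- \operatorname{atan}{\left(u \right)}] = - \frac{1}{u^{2} + 1} = G'(u).

G(u) = - \operatorname{atan}{\left(u \right)}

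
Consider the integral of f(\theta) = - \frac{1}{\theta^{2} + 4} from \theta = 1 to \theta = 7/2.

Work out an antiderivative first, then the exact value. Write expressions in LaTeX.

Differentiate the proposed F(\theta) back; it has to land on f(\theta) exactly.
F(\theta) = - \frac{\operatorname{atan}{\left(\frac{\theta}{2} \right)}}{2} is an antiderivative of f.
Check: d/d\theta[- \frac{\operatorname{atan}{\left(\frac{\theta}{2} \right)}}{2}] = - \frac{1}{\theta^{2} + 4} = f(\theta).
F(7/2) = - \frac{\operatorname{atan}{\left(\frac{7}{4} \right)}}{2}; F(1) = - \frac{\operatorname{atan}{\left(\frac{1}{2} \right)}}{2}.
Integral = F(7/2) - F(1) = - \frac{\operatorname{atan}{\left(\frac{7}{4} \right)}}{2} + \frac{\operatorname{atan}{\left(\frac{1}{2} \right)}}{2}.

Antiderivative: F(\theta) = - \frac{\operatorname{atan}{\left(\frac{\theta}{2} \right)}}{2}; value = - \frac{\operatorname{atan}{\left(\frac{7}{4} \right)}}{2} + \frac{\operatorname{atan}{\left(\frac{1}{2} \right)}}{2}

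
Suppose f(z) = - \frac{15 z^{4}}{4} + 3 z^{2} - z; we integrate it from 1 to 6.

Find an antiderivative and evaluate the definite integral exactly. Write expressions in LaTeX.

Antiderivative: F(z) = - \frac{3 z^{5} - 4 z^{3} + 2 z^{2} - 4}{4}; value = - \frac{22535}{4}

The integrand splits into summands that can be handled one at a time.
F(z) = - \frac{3 z^{5} - 4 z^{3} + 2 z^{2} - 4}{4} is an antiderivative of f.
Check: d/dz[- \frac{3 z^{5} - 4 z^{3} + 2 z^{2} - 4}{4}] = - \frac{15 z^{4}}{4} + 3 z^{2} - z = f(z).
F(6) = -5633; F(1) = \frac{3}{4}.
Integral = F(6) - F(1) = - \frac{22535}{4}.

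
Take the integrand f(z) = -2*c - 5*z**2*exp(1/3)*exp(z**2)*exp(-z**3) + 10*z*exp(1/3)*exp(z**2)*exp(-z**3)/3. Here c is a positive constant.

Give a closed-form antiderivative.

An antiderivative is F(z) = -2*c*z + 5*exp(1/3)*exp(z**2)*exp(-z**3)/3.

Integrate term by term and add the pieces.
Check: d/dz[-2*c*z + 5*exp(1/3)*exp(z**2)*exp(-z**3)/3] = (-6*c*exp(z**3) - 15*z**2*exp(1/3)*exp(z**2) + 10*z*exp(1/3)*exp(z**2))*exp(-z**3)/3, which equals f(z).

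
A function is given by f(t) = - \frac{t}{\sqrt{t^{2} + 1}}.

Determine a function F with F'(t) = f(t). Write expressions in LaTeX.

The substitution u = 4 t^{2} + 4 works: f is exactly (dF/du)*(du/dt) for that inner function.
Check: d/dt[- \sqrt{t^{2} + 1}] = - \frac{t}{\sqrt{t^{2} + 1}} = f(t).

An antiderivative is F(t) = - \sqrt{t^{2} + 1}.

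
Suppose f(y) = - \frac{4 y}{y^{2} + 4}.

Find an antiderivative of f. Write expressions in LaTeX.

An antiderivative is F(y) = - 2 \log{\left(y^{2} + 4 \right)}.

The substitution u = y^{2} + 4 works: f is exactly (dF/du)*(du/dy) for that inner function.
Check: d/dy[- 2 \log{\left(y^{2} + 4 \right)}] = - \frac{4 y}{y^{2} + 4} = f(y).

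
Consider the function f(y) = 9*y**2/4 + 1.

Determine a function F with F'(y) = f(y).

An antiderivative is F(y) = 3*y**3/4 + y.

An antiderivative F(y) passes only if d/dy[F] lands on f(y) exactly.
Check: d/dy[3*y**3/4 + y] = 9*y**2/4 + 1 = f(y).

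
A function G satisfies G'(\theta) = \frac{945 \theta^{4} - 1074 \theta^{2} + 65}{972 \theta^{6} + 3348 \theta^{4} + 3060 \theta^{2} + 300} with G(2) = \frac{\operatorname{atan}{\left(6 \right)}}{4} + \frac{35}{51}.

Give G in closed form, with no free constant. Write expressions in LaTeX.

G(\theta) = - \frac{4 \theta}{3 \left(\frac{3 \theta^{2}}{2} + \frac{5}{2}\right)} + \frac{\operatorname{atan}{\left(3 \theta \right)}}{4} + 1

A candidate passes only if d/d\theta[G] lands on the given G'(\theta) exactly.
A general antiderivative is - \frac{4 \theta}{3 \left(\frac{3 \theta^{2}}{2} + \frac{5}{2}\right)} + \frac{\operatorname{atan}{\left(3 \theta \right)}}{4} + C.
The condition gives C = \frac{\operatorname{atan}{\left(6 \right)}}{4} + \frac{35}{51} - (- \frac{16}{51} + \frac{\operatorname{atan}{\left(6 \right)}}{4}) = 1.
So G(\theta) = - \frac{4 \theta}{3 \left(\frac{3 \theta^{2}}{2} + \frac{5}{2}\right)} + \frac{\operatorname{atan}{\left(3 \theta \right)}}{4} + 1.
Check: d/d\theta[- \frac{4 \theta}{3 \left(\frac{3 \theta^{2}}{2} + \frac{5}{2}\right)} + \frac{\operatorname{atan}{\left(3 \theta \right)}}{4} + 1] = \frac{945 \theta^{4} - 1074 \theta^{2} + 65}{972 \theta^{6} + 3348 \theta^{4} + 3060 \theta^{2} + 300} = G'(\theta).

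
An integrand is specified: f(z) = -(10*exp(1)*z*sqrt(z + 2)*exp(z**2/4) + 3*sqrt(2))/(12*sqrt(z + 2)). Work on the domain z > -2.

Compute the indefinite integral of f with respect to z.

F(z) = -sqrt(z/2 + 1) - 5*exp(1)*exp(z**2/4)/3 + C

A candidate is checked by its d/dz: the result must match f(z).
Check: d/dz[-sqrt(z/2 + 1) - 5*exp(1)*exp(z**2/4)/3] = (-10*exp(1)*z*sqrt(z + 2)*exp(z**2/4) - 3*sqrt(2))/(12*sqrt(z + 2)), which equals f(z).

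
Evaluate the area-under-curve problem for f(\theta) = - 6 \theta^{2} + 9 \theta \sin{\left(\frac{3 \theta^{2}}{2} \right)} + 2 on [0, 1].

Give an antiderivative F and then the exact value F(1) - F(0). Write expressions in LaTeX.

The integrand splits into summands that can be handled one at a time.
F(\theta) = - 2 \theta^{3} + 2 \theta - 3 \cos{\left(\frac{3 \theta^{2}}{2} \right)} is an antiderivative of f.
Check: d/d\theta[- 2 \theta^{3} + 2 \theta - 3 \cos{\left(\frac{3 \theta^{2}}{2} \right)}] = - 6 \theta^{2} + 9 \theta \sin{\left(\frac{3 \theta^{2}}{2} \right)} + 2 = f(\theta).
F(1) = - 3 \cos{\left(\frac{3}{2} \right)}; F(0) = -3.
Integral = F(1) - F(0) = 3 - 3 \cos{\left(\frac{3}{2} \right)}.

Antiderivative: F(\theta) = - 2 \theta^{3} + 2 \theta - 3 \cos{\left(\frac{3 \theta^{2}}{2} \right)}; value = 3 - 3 \cos{\left(\frac{3}{2} \right)}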